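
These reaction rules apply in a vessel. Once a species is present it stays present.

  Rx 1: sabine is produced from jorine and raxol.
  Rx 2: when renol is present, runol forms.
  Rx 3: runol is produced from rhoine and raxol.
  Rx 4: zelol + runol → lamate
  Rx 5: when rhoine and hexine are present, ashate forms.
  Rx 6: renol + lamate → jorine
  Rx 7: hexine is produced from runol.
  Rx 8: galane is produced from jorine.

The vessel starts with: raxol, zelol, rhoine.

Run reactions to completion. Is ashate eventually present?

rhoine and raxol present → runol forms (Rx 3).
runol present → hexine forms (Rx 7).
rhoine and hexine present → ashate forms (Rx 5).

Yes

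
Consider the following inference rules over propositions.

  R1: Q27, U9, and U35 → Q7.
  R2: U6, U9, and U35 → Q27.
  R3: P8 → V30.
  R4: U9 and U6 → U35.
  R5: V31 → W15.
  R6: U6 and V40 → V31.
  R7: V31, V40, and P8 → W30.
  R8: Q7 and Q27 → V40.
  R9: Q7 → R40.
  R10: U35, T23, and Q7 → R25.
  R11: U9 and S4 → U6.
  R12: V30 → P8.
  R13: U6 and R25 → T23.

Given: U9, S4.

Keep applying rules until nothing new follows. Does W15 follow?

From U9 and S4, R11 gives U6.
From U9 and U6, R4 gives U35.
U6, U9, and U35 hold, so Q27 follows (R2).
From Q27, U9, and U35, R1 gives Q7.
From Q7 and Q27, R8 gives V40.
From U6 and V40, R6 gives V31.
From V31, R5 gives W15.

Yes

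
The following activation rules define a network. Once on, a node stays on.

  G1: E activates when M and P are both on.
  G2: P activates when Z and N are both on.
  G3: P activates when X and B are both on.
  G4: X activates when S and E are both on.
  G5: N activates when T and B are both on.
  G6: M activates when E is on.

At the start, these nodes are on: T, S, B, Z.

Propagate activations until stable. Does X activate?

X would need S and E (G4), but E never turns on.

No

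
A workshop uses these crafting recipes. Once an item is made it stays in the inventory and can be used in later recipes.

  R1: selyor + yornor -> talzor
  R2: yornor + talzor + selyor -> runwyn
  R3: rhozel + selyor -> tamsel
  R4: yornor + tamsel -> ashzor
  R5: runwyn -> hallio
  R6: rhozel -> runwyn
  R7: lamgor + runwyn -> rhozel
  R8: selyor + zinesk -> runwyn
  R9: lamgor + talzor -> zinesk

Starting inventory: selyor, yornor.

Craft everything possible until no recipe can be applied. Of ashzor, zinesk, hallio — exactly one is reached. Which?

hallio

Using R1, selyor and yornor make talzor.
yornor + talzor + selyor -> runwyn (R2).
runwyn -> hallio (R5).
zinesk would need lamgor and talzor (R9), but lamgor is never obtained. ashzor would need yornor and tamsel (R4), but tamsel is never obtained.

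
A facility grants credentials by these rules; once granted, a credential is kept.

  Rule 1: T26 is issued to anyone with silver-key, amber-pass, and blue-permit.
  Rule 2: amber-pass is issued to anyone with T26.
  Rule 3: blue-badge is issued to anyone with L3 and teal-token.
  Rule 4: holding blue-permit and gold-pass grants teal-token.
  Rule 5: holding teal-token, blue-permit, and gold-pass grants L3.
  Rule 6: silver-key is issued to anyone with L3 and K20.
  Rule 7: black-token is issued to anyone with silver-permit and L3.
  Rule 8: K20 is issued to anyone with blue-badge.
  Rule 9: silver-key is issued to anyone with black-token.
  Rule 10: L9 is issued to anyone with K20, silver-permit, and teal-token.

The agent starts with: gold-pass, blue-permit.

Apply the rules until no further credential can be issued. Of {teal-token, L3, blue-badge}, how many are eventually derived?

Holding blue-permit and gold-pass grants teal-token (Rule 4).
Holding teal-token, blue-permit, and gold-pass grants L3 (Rule 5).
Holding L3 and teal-token grants blue-badge (Rule 3).
teal-token: reached.
L3: reached.
blue-badge: reached.
All 3 are reached.

3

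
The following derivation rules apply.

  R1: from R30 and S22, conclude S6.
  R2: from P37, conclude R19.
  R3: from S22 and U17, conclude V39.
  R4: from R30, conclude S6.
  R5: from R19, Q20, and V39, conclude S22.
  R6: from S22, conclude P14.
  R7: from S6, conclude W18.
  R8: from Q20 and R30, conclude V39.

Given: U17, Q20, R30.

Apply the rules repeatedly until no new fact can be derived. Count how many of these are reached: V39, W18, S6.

3

From Q20 and R30, R8 gives V39.
R30 holds, so S6 follows (R4).
From S6, R7 gives W18.
V39: reached.
W18: reached.
S6: reached.
All 3 are reached.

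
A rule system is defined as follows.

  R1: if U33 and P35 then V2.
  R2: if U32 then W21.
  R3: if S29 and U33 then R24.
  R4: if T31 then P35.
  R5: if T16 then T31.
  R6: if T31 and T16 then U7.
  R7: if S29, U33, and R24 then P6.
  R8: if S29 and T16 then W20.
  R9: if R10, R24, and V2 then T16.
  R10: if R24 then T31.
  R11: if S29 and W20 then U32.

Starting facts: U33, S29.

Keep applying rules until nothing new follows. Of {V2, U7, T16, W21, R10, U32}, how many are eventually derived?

1

S29 and U33 hold, so R24 follows (R3).
From R24, R10 gives T31.
T31 holds, so P35 follows (R4).
U33 and P35 hold, so V2 follows (R1).
V2: reached.
U7 would need T31 and T16 (R6), but T16 is never established.
T16 would need R10, R24, and V2 (R9), but R10 is never established.
W21 would need U32 (R2), but U32 is never established.
No rule produces R10, and it is not given.
U32 would need S29 and W20 (R11), but W20 is never established.
Reached: V2 — 1 of the 6.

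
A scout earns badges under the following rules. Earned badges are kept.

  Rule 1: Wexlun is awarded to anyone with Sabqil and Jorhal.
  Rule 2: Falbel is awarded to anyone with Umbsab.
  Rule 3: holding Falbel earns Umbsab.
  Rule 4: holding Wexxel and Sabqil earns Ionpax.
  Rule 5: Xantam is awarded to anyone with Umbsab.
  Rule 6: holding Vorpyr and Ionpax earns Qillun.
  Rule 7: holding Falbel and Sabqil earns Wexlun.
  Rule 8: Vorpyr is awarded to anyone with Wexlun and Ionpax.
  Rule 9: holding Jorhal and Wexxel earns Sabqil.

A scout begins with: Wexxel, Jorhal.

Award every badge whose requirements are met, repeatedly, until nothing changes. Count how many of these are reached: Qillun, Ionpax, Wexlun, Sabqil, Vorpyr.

With Jorhal and Wexxel, Sabqil is earned (Rule 9).
With Sabqil and Jorhal, Wexlun is earned (Rule 1).
With Wexxel and Sabqil, Ionpax is earned (Rule 4).
With Wexlun and Ionpax, Vorpyr is earned (Rule 8).
With Vorpyr and Ionpax, Qillun is earned (Rule 6).
Qillun: reached.
Ionpax: reached.
Wexlun: reached.
Sabqil: reached.
Vorpyr: reached.
All 5 are reached.

5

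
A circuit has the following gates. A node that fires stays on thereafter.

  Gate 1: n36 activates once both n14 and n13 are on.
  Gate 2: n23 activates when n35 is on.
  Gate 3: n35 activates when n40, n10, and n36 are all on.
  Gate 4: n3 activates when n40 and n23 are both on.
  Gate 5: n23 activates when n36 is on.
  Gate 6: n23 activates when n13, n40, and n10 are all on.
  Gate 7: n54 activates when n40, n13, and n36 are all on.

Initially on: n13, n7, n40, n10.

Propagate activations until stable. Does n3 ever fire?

Gate 6: n13, n40, and n10 on → n23 on.
n40 and n23 are on, so n3 activates (Gate 4).

Yes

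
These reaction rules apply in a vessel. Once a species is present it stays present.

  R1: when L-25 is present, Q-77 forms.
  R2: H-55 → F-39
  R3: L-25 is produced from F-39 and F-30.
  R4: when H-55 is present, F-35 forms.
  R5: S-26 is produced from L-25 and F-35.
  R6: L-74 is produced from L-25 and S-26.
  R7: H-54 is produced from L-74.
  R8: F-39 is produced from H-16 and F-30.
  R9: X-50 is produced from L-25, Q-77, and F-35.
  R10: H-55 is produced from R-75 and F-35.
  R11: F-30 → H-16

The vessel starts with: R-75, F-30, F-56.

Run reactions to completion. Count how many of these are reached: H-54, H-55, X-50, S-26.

H-54 would need L-74 (R7), but L-74 never forms.
H-55 would need R-75 and F-35 (R10), but F-35 never forms.
X-50 would need L-25, Q-77, and F-35 (R9), but F-35 never forms.
S-26 would need L-25 and F-35 (R5), but F-35 never forms.
None of the 4 are reached.

0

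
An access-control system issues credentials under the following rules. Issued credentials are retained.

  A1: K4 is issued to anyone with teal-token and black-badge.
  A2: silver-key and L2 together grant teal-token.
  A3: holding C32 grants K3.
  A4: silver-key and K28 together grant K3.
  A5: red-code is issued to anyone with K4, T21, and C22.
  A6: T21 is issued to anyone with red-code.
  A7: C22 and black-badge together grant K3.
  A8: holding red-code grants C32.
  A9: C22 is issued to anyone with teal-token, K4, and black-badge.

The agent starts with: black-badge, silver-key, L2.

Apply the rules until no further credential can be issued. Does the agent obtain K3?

Yes

Holding silver-key and L2 grants teal-token (A2).
Holding teal-token and black-badge grants K4 (A1).
Holding teal-token, K4, and black-badge grants C22 (A9).
Holding C22 and black-badge grants K3 (A7).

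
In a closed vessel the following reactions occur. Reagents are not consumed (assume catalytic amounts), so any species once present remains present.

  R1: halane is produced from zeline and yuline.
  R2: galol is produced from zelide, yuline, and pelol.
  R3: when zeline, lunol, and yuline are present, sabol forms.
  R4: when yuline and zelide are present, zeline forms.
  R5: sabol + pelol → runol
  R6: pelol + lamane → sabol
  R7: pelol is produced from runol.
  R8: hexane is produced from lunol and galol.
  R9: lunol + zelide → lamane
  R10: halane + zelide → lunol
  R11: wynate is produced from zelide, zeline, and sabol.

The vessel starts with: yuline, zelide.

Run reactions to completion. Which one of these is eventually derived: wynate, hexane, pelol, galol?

yuline and zelide present → zeline forms (R4).
zeline and yuline present → halane forms (R1).
halane and zelide present → lunol forms (R10).
zeline, lunol, and yuline present → sabol forms (R3).
zelide, zeline, and sabol present → wynate forms (R11).
pelol would need runol (R7), but runol never forms. hexane would need lunol and galol (R8), but galol never forms. galol would need zelide, yuline, and pelol (R2), but pelol never forms.

wynate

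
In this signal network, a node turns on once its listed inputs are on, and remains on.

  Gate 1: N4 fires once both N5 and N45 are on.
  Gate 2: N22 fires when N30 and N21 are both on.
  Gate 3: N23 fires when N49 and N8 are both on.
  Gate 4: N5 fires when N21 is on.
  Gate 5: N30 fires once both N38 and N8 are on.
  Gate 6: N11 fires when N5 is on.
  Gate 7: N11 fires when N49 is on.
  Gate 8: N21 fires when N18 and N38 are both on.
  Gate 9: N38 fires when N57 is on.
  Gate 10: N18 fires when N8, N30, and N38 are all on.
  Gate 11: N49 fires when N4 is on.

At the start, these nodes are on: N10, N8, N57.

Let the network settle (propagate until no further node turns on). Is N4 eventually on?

N4 would need N5 and N45 (Gate 1), but N45 never turns on.

No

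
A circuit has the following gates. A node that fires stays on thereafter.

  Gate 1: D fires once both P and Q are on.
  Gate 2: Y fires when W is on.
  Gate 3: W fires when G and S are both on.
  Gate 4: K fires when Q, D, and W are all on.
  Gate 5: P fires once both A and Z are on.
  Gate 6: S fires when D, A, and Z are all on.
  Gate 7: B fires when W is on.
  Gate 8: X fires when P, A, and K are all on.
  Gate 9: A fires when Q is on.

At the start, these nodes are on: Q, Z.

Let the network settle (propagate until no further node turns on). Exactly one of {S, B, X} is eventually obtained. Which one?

S

Gate 9: Q on → A on.
Gate 5: A and Z on → P on.
P and Q are on, so D fires (Gate 1).
D, A, and Z are on, so S fires (Gate 6).
B would need W (Gate 7), but W never turns on. X would need P, A, and K (Gate 8), but K never turns on.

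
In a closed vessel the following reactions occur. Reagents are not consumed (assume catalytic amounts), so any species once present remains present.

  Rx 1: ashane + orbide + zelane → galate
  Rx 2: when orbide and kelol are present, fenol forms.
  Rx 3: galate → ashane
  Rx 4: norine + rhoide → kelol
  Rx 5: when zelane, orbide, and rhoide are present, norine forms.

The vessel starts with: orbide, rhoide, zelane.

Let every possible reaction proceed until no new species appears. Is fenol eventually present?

zelane, orbide, and rhoide present → norine forms (Rx 5).
norine and rhoide present → kelol forms (Rx 4).
orbide and kelol present → fenol forms (Rx 2).

Yes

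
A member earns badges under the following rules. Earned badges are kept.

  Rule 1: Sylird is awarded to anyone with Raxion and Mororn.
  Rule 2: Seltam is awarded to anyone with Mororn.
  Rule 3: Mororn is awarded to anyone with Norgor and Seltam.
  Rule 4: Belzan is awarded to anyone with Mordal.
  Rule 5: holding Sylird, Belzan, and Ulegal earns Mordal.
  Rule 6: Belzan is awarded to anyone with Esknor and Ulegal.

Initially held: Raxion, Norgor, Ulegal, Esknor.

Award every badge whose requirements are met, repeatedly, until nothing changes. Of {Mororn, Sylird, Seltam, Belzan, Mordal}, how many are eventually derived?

With Esknor and Ulegal, Belzan is earned (Rule 6).
Mororn would need Norgor and Seltam (Rule 3), but Seltam is never earned.
Sylird would need Raxion and Mororn (Rule 1), but Mororn is never earned.
Seltam would need Mororn (Rule 2), but Mororn is never earned.
Belzan: reached.
Mordal would need Sylird, Belzan, and Ulegal (Rule 5), but Sylird is never earned.
Reached: Belzan — 1 of the 5.

1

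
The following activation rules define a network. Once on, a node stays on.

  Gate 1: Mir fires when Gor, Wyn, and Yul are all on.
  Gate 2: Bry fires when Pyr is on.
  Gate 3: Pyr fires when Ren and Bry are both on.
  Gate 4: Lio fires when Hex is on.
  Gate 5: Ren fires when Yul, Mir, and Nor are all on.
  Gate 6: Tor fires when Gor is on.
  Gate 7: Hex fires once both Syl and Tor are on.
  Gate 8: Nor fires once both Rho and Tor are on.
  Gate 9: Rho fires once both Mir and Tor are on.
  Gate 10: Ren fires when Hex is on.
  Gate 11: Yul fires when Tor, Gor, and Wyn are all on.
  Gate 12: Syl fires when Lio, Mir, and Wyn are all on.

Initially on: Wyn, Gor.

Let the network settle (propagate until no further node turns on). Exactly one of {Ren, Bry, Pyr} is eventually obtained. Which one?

Gor is on, so Tor fires (Gate 6).
Tor, Gor, and Wyn are on, so Yul fires (Gate 11).
Gate 1: Gor, Wyn, and Yul on → Mir on.
Gate 9: Mir and Tor on → Rho on.
Rho and Tor are on, so Nor fires (Gate 8).
Yul, Mir, and Nor are on, so Ren fires (Gate 5).
Pyr would need Ren and Bry (Gate 3), but Bry never turns on. Bry would need Pyr (Gate 2), but Pyr never turns on.

Ren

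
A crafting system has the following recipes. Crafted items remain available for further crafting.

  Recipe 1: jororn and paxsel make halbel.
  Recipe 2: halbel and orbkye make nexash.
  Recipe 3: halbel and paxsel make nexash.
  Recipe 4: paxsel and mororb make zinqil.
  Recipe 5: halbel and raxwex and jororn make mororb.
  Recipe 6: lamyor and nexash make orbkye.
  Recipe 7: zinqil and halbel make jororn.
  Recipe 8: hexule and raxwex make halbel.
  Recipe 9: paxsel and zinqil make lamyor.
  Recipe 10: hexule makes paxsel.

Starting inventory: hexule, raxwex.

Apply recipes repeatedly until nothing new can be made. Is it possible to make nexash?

hexule and raxwex → halbel (Recipe 8).
Using Recipe 10, hexule makes paxsel.
Using Recipe 3, halbel and paxsel make nexash.

Yes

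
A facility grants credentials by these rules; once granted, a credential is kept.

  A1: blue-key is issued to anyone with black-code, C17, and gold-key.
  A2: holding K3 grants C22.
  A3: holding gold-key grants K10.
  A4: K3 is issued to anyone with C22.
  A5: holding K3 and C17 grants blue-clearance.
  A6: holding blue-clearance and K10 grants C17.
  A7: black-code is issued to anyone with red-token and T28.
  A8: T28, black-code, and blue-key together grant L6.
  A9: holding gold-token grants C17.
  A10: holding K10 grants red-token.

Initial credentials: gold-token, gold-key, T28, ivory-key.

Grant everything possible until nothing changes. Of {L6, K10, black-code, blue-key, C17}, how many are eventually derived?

5

Holding gold-token grants C17 (A9).
Holding gold-key grants K10 (A3).
Holding K10 grants red-token (A10).
Holding red-token and T28 grants black-code (A7).
Holding black-code, C17, and gold-key grants blue-key (A1).
Holding T28, black-code, and blue-key grants L6 (A8).
L6: reached.
K10: reached.
black-code: reached.
blue-key: reached.
C17: reached.
All 5 are reached.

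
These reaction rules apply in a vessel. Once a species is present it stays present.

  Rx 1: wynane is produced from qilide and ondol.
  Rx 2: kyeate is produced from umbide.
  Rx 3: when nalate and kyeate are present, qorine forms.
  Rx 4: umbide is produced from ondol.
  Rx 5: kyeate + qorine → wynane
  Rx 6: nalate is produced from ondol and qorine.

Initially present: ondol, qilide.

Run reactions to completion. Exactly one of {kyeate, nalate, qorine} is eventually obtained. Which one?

ondol present → umbide forms (Rx 4).
umbide present → kyeate forms (Rx 2).
qorine would need nalate and kyeate (Rx 3), but nalate never forms. nalate would need ondol and qorine (Rx 6), but qorine never forms.

kyeate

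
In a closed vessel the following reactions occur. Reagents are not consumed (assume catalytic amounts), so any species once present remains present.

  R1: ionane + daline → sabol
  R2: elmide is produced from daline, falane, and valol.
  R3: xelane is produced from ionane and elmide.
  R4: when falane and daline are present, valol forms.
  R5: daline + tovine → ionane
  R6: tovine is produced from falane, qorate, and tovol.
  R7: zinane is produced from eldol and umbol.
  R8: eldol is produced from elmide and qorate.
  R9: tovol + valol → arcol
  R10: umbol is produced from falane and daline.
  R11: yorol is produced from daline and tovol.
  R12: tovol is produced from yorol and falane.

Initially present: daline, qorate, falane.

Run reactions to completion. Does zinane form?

falane and daline present → valol forms (R4).
falane and daline present → umbol forms (R10).
daline, falane, and valol present → elmide forms (R2).
elmide and qorate present → eldol forms (R8).
eldol and umbol present → zinane forms (R7).

Yes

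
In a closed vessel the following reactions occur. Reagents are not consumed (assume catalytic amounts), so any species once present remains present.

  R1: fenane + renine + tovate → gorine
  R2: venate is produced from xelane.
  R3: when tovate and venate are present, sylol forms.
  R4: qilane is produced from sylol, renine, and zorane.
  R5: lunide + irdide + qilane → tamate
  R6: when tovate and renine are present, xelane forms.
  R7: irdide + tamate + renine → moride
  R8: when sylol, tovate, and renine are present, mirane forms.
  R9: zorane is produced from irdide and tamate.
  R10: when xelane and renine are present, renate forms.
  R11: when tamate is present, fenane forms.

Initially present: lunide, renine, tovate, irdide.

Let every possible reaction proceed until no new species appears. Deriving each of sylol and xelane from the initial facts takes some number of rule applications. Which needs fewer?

xelane: tovate and renine present → xelane forms (R6). [1 rule application]
sylol: tovate and renine present → xelane forms (R6). xelane present → venate forms (R2). tovate and venate present → sylol forms (R3). [3 rule applications]
xelane needs fewer.

xelane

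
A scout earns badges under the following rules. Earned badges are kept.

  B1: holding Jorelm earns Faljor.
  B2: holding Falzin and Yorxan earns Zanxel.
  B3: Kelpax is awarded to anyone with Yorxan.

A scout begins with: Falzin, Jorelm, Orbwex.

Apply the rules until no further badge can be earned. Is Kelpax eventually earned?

Kelpax would need Yorxan (B3), but Yorxan is never earned.

No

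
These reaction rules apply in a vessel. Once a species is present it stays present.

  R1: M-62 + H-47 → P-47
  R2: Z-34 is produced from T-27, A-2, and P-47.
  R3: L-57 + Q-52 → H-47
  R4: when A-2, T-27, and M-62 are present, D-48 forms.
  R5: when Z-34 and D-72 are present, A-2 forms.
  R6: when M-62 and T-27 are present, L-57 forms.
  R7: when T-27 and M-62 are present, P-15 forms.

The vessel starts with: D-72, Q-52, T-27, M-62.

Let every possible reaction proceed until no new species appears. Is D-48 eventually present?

No

D-48 would need A-2, T-27, and M-62 (R4), but A-2 never forms.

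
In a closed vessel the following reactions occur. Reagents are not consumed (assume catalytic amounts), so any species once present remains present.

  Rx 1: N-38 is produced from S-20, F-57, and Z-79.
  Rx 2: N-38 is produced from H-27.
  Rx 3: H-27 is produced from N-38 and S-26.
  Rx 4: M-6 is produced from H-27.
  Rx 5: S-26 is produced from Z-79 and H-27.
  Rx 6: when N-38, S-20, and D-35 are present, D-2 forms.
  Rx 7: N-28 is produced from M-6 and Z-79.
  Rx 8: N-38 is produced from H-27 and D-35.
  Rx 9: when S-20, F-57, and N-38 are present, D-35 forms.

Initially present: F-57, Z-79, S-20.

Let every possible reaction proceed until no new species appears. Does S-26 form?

S-26 would need Z-79 and H-27 (Rx 5), but H-27 never forms.

No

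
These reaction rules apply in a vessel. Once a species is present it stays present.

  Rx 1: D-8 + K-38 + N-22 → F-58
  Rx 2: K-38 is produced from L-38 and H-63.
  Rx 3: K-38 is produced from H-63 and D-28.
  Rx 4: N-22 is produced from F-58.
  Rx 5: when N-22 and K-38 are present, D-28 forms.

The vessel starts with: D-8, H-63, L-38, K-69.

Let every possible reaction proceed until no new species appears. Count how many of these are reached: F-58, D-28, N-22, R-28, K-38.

L-38 and H-63 present → K-38 forms (Rx 2).
F-58 would need D-8, K-38, and N-22 (Rx 1), but N-22 never forms.
D-28 would need N-22 and K-38 (Rx 5), but N-22 never forms.
N-22 would need F-58 (Rx 4), but F-58 never forms.
No rule produces R-28, and it is not given.
K-38: reached.
Reached: K-38 — 1 of the 5.

1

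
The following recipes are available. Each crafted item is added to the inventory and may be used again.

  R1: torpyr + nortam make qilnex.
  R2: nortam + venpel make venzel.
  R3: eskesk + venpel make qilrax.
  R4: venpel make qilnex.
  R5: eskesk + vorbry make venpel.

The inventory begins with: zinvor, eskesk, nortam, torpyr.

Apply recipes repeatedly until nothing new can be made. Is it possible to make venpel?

No

venpel would need eskesk and vorbry (R5), but vorbry is never obtained.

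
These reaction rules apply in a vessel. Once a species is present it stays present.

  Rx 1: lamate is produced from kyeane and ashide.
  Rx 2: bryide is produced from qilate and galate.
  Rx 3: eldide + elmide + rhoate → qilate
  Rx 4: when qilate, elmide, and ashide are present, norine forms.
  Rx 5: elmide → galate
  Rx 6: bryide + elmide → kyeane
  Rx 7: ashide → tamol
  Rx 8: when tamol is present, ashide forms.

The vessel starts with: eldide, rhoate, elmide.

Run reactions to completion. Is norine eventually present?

No

norine would need qilate, elmide, and ashide (Rx 4), but ashide never forms.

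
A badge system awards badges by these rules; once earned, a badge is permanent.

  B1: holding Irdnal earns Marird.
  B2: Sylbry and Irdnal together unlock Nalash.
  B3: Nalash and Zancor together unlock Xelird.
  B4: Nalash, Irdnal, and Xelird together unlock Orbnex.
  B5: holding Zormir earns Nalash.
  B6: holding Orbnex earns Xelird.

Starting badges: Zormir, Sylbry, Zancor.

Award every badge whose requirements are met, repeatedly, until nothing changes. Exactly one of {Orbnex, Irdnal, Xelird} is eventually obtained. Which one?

With Zormir, Nalash is earned (B5).
With Nalash and Zancor, Xelird is earned (B3).
Orbnex would need Nalash, Irdnal, and Xelird (B4), but Irdnal is never earned. No rule produces Irdnal, and it is not given.

Xelird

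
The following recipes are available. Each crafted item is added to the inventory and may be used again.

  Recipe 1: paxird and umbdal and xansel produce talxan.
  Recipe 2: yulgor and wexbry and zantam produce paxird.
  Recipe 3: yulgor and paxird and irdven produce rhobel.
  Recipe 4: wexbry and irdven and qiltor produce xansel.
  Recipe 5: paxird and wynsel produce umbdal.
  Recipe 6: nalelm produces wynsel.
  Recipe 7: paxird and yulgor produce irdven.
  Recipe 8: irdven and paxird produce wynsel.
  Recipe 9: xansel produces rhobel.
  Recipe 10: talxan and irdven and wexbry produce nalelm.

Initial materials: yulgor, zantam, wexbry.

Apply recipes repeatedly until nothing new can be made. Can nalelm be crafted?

nalelm would need talxan, irdven, and wexbry (Recipe 10), but talxan is never obtained.

No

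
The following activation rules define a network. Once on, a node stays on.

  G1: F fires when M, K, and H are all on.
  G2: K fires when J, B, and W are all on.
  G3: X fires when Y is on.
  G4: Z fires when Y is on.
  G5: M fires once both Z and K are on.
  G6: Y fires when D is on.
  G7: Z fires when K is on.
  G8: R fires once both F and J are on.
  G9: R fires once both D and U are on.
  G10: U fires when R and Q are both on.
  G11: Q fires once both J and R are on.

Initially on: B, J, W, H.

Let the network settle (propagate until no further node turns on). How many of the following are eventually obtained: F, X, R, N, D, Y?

2

J, B, and W are on, so K fires (G2).
K is on, so Z fires (G7).
Z and K are on, so M fires (G5).
G1: M, K, and H on → F on.
G8: F and J on → R on.
F: reached.
X would need Y (G3), but Y never turns on.
R: reached.
No rule produces N, and it is not given.
No rule produces D, and it is not given.
Y would need D (G6), but D never turns on.
Reached: F and R — 2 of the 6.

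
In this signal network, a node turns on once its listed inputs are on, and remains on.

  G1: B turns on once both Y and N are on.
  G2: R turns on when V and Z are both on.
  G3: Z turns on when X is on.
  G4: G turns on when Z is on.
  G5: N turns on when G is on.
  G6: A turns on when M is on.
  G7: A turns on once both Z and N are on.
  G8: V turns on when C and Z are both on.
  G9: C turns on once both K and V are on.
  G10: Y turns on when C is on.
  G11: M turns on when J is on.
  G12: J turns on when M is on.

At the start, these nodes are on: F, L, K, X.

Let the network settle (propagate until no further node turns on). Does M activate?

No

M would need J (G11), but J never turns on.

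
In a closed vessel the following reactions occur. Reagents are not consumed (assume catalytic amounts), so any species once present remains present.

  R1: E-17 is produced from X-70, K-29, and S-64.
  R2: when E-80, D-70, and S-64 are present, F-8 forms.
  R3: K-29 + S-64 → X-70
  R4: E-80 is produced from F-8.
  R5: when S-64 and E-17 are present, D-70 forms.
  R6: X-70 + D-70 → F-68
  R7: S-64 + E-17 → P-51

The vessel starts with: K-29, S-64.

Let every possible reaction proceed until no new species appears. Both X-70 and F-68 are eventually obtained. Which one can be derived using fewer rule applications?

X-70: K-29 and S-64 present → X-70 forms (R3). [1 rule application]
F-68: K-29 and S-64 present → X-70 forms (R3). X-70, K-29, and S-64 present → E-17 forms (R1). S-64 and E-17 present → D-70 forms (R5). X-70 and D-70 present → F-68 forms (R6). [4 rule applications]
X-70 needs fewer.

X-70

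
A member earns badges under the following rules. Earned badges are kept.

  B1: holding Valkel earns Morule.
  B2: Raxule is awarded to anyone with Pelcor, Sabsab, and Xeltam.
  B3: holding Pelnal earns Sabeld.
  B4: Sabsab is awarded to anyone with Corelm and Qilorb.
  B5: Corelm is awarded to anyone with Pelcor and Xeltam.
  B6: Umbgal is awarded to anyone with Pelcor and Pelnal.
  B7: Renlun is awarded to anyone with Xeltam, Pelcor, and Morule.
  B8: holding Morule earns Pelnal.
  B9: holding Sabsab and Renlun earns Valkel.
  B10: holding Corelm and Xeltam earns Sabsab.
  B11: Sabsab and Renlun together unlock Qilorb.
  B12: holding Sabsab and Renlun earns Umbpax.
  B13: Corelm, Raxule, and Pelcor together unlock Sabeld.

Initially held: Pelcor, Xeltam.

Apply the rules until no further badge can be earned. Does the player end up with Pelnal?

No

Pelnal would need Morule (B8), but Morule is never earned.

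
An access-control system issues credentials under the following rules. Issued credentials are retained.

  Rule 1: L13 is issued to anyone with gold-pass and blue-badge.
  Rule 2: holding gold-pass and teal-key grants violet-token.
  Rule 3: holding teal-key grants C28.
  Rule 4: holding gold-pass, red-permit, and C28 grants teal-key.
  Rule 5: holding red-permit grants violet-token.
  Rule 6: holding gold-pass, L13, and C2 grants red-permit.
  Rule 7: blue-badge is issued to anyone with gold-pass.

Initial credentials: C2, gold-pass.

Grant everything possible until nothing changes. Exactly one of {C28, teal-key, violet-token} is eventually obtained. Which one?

violet-token

Holding gold-pass grants blue-badge (Rule 7).
Holding gold-pass and blue-badge grants L13 (Rule 1).
Holding gold-pass, L13, and C2 grants red-permit (Rule 6).
Holding red-permit grants violet-token (Rule 5).
C28 would need teal-key (Rule 3), but teal-key is never granted. teal-key would need gold-pass, red-permit, and C28 (Rule 4), but C28 is never granted.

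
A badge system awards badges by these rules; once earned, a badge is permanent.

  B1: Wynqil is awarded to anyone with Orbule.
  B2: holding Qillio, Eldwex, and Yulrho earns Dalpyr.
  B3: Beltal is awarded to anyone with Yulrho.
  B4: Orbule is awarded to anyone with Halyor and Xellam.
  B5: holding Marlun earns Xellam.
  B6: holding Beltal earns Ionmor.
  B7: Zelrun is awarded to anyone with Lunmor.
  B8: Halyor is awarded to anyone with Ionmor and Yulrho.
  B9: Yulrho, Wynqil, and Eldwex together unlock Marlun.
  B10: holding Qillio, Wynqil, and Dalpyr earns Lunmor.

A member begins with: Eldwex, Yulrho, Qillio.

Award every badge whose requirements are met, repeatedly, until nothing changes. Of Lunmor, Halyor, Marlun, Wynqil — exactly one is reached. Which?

With Yulrho, Beltal is earned (B3).
With Beltal, Ionmor is earned (B6).
With Ionmor and Yulrho, Halyor is earned (B8).
Marlun would need Yulrho, Wynqil, and Eldwex (B9), but Wynqil is never earned. Wynqil would need Orbule (B1), but Orbule is never earned. Lunmor would need Qillio, Wynqil, and Dalpyr (B10), but Wynqil is never earned.

Halyor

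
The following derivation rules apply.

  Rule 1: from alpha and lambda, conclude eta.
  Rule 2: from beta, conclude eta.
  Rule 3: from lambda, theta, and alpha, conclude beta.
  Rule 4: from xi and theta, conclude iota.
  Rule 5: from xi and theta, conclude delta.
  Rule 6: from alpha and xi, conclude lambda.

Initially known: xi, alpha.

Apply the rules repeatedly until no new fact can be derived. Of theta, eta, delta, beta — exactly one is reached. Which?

From alpha and xi, Rule 6 gives lambda.
alpha and lambda hold, so eta follows (Rule 1).
No rule produces theta, and it is not given. delta would need xi and theta (Rule 5), but theta is never established. beta would need lambda, theta, and alpha (Rule 3), but theta is never established.

eta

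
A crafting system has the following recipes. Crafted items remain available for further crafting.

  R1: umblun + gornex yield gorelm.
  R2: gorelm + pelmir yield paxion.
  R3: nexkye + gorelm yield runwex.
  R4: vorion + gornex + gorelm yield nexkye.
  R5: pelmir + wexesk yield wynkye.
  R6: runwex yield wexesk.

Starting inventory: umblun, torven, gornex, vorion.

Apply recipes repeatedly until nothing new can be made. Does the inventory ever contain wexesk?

umblun + gornex → gorelm (R1).
vorion + gornex + gorelm → nexkye (R4).
Using R3, nexkye and gorelm make runwex.
runwex → wexesk (R6).

Yes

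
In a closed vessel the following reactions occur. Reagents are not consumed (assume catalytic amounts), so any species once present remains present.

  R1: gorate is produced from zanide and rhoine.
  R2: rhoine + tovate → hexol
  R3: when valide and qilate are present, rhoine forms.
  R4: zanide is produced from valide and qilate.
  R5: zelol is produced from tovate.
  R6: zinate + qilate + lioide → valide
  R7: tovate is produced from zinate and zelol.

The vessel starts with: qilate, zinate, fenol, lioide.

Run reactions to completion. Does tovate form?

No

tovate would need zinate and zelol (R7), but zelol never forms.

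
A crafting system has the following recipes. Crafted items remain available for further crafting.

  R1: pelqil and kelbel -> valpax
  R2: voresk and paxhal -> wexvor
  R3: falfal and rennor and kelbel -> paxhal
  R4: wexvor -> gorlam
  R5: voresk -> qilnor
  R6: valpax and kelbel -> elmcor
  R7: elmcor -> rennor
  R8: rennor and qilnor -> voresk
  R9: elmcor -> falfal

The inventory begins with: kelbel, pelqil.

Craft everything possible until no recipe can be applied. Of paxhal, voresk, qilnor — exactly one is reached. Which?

pelqil and kelbel -> valpax (R1).
Using R6, valpax and kelbel make elmcor.
elmcor -> rennor (R7).
Using R9, elmcor makes falfal.
falfal and rennor and kelbel -> paxhal (R3).
qilnor would need voresk (R5), but voresk is never obtained. voresk would need rennor and qilnor (R8), but qilnor is never obtained.

paxhal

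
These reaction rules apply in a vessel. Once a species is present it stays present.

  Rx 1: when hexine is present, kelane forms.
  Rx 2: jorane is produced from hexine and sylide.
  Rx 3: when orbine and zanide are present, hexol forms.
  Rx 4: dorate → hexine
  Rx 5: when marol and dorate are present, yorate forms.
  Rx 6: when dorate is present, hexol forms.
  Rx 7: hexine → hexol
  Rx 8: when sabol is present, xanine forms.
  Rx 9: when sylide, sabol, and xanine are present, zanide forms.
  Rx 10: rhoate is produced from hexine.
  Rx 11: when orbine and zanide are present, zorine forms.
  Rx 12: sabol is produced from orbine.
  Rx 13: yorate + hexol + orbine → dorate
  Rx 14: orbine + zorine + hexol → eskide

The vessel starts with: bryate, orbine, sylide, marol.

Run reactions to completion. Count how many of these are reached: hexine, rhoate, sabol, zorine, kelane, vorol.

orbine present → sabol forms (Rx 12).
sabol present → xanine forms (Rx 8).
sylide, sabol, and xanine present → zanide forms (Rx 9).
orbine and zanide present → zorine forms (Rx 11).
hexine would need dorate (Rx 4), but dorate never forms.
rhoate would need hexine (Rx 10), but hexine never forms.
sabol: reached.
zorine: reached.
kelane would need hexine (Rx 1), but hexine never forms.
No rule produces vorol, and it is not given.
Reached: sabol and zorine — 2 of the 6.

2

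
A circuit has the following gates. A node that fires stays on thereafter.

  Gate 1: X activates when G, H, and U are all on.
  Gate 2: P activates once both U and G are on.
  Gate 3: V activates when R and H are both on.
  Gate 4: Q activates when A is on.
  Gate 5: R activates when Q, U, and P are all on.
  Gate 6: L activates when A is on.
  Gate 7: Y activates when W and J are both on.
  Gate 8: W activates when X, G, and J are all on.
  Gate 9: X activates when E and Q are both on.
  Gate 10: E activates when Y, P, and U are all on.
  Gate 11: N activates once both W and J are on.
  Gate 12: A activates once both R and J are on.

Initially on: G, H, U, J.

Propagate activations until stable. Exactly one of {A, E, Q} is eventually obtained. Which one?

E

Gate 2: U and G on → P on.
Gate 1: G, H, and U on → X on.
X, G, and J are on, so W activates (Gate 8).
W and J are on, so Y activates (Gate 7).
Gate 10: Y, P, and U on → E on.
A would need R and J (Gate 12), but R never turns on. Q would need A (Gate 4), but A never turns on.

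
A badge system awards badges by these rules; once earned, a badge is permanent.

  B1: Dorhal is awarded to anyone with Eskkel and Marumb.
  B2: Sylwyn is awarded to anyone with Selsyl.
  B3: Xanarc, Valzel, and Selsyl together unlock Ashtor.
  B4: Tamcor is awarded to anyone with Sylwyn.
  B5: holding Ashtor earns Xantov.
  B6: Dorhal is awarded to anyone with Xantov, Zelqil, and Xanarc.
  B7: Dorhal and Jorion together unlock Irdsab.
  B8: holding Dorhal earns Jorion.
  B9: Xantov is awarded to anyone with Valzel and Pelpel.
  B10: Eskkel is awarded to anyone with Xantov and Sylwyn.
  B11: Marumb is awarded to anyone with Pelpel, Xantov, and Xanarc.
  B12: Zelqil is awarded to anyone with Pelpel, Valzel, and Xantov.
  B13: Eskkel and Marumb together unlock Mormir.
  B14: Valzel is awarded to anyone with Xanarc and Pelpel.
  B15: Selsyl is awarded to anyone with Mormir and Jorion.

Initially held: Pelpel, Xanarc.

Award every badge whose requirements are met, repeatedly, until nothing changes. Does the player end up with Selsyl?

Selsyl would need Mormir and Jorion (B15), but Mormir is never earned.

No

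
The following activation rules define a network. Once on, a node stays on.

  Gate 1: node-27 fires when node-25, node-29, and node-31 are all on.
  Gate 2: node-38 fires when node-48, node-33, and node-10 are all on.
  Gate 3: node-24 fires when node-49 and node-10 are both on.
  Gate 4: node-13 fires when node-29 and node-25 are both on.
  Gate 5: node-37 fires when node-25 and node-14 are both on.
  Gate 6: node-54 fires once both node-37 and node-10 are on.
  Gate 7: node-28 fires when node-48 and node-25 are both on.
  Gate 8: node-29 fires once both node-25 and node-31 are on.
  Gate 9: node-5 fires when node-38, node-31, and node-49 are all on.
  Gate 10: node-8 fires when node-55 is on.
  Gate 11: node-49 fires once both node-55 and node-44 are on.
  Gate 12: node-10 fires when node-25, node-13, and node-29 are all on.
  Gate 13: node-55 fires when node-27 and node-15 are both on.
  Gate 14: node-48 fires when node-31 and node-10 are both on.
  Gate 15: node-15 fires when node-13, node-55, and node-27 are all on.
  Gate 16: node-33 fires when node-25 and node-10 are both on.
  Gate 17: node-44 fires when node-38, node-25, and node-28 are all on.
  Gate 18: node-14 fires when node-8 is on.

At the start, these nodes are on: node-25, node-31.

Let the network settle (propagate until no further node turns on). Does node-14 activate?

node-14 would need node-8 (Gate 18), but node-8 never turns on.

No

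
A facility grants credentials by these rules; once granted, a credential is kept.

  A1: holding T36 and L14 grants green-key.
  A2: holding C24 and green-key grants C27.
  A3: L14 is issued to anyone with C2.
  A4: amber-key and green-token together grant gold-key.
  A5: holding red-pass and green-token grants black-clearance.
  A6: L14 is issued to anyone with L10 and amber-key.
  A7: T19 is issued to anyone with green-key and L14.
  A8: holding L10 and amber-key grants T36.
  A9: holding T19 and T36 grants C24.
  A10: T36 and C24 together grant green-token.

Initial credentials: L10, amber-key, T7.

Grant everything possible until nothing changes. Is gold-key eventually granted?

Yes

Holding L10 and amber-key grants T36 (A8).
Holding L10 and amber-key grants L14 (A6).
Holding T36 and L14 grants green-key (A1).
Holding green-key and L14 grants T19 (A7).
Holding T19 and T36 grants C24 (A9).
Holding T36 and C24 grants green-token (A10).
Holding amber-key and green-token grants gold-key (A4).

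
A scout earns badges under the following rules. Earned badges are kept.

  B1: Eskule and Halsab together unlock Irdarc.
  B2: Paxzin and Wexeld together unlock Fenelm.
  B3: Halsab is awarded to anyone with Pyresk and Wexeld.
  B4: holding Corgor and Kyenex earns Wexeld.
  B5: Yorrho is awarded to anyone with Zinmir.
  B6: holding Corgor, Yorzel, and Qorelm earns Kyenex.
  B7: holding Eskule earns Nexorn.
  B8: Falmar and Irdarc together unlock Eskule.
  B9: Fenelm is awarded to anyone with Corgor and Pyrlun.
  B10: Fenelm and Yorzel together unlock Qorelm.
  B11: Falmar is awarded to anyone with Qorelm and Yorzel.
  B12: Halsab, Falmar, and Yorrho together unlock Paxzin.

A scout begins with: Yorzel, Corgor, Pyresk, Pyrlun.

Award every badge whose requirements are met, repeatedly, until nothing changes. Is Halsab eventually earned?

With Corgor and Pyrlun, Fenelm is earned (B9).
With Fenelm and Yorzel, Qorelm is earned (B10).
With Corgor, Yorzel, and Qorelm, Kyenex is earned (B6).
With Corgor and Kyenex, Wexeld is earned (B4).
With Pyresk and Wexeld, Halsab is earned (B3).

Yes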